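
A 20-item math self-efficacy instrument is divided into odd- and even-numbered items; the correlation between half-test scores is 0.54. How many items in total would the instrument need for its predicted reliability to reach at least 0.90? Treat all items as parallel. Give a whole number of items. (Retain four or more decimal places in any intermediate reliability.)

77

r_full = 2(0.54)/(1 + 0.54) = 0.7013
Solve Spearman-Brown for n: n = 0.90(1 − 0.7013) / [0.7013(1 − 0.90)] = 3.8333
Required items = 3.8333 × 20 = 76.67, so 77 items.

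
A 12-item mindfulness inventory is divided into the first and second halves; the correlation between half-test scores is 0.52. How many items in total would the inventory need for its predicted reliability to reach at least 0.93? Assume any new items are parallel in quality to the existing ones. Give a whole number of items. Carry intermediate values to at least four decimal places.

74

r_full = 2(0.52)/(1 + 0.52) = 0.6842
Solve Spearman-Brown for n: n = 0.93(1 − 0.6842) / [0.6842(1 − 0.93)] = 6.1322
Items = 6.1322 × 12 ≈ 73.59 → 74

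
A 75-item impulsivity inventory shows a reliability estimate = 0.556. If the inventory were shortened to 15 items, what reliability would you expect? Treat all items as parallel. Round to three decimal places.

0.200

n = 15/75 = 0.2
r_new = 0.2·0.556 / [1 + (0.2 − 1)·0.556]
     = 0.1112 / 0.5552 = 0.2003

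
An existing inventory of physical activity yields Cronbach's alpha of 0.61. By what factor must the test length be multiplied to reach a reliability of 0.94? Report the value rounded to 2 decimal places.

Rearranging the Spearman-Brown formula for n,
n = r_target (1 − r_old) / [ r_old (1 − r_target) ]
n = 0.94(1 − 0.61) / [0.61(1 − 0.94)]
  = 0.3666 / 0.0366 = 10.0164

10.02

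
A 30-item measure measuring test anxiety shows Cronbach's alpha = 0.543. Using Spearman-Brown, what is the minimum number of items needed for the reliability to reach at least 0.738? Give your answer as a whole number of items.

72

n = 0.738 × (1 − 0.543) / [ 0.543 × (1 − 0.738) ]
n = 0.337266 / 0.142266 ≈ 2.3707
Items needed = n × 30 = 2.3707 × 30 ≈ 71.12 → round up to 72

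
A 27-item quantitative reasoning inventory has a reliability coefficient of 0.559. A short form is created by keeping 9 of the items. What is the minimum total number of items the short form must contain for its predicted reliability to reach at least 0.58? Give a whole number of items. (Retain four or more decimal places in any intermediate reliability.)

30

First, r for the 9-item form: n = 9/27 = 0.3333, so r_9 = 0.3333·0.559/(1 + (0.3333 − 1)·0.559) = 0.2970
Then solve for n' with r_old = 0.2970, r_target = 0.58: n' = 0.58(1 − 0.2970)/[0.2970(1 − 0.58)] = 3.2687
Items = 3.2687 × 9 ≈ 29.42 → 30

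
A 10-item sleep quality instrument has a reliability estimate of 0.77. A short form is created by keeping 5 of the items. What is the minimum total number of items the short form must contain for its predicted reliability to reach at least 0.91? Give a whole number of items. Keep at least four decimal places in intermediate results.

31

Short-form reliability: n = 5/10 = 0.5000; r_5 = n·r/(1+(n−1)r) ≈ 0.6260
Then solve for n' with r_old = 0.6260, r_target = 0.91: n' = 0.91(1 − 0.6260)/[0.6260(1 − 0.91)] = 6.0408
Items = 6.0408 × 5 ≈ 30.20 → 31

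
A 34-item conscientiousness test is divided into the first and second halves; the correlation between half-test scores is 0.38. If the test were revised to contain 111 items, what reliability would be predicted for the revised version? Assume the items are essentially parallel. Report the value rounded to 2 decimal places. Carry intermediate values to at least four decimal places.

First correct the split-half correlation to full-test reliability: r_full = 2 × 0.38 / (1 + 0.38) ≈ 0.5507
Then adjust to 111 items: n = 111/34 = 3.2647
r_new = n·r_full / (1 + (n − 1)·r_full) = 1.7979 / 2.2472 ≈ 0.8001

0.80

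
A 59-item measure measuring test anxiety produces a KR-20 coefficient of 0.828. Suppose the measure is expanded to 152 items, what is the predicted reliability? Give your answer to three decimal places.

0.925

Length ratio n = 152/59 = 2.5763
Apply the Spearman-Brown prophecy formula, r' = nr / [1 + (n − 1)r]:
r_new = (2.5763 × 0.828) / (1 + (2.5763 − 1) × 0.828)
r_new = 2.1332 / 2.3052 ≈ 0.9254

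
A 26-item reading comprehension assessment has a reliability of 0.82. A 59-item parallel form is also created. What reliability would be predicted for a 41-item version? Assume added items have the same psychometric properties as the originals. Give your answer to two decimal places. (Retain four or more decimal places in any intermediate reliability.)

0.88

Only the ratio of lengths matters: n = 41/26 = 1.5769
r_{41} = n·r / (1 + (n − 1)·r) = 1.2931 / 1.4731 ≈ 0.8778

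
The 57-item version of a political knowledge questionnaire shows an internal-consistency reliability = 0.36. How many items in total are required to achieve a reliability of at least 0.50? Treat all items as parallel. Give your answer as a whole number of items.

n = 0.50 × (1 − 0.36) / [ 0.36 × (1 − 0.50) ]
n = 0.3200 / 0.1800 ≈ 1.7778
1.7778 × 57 = 101.33 → 102 items

102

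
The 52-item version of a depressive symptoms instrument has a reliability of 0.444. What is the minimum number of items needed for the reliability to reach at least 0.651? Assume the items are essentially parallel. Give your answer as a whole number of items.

122

n = 0.651(1 − 0.444) / [0.444(1 − 0.651)]
n = 0.361956 / 0.154956 ≈ 2.3359
2.3359 × 52 = 121.47 → 122 items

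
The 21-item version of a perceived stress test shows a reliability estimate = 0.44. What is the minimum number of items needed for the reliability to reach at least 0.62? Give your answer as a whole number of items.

n = 0.62 × (1 − 0.44) / [ 0.44 × (1 − 0.62) ]
  = 0.3472 / 0.1672 = 2.0766
2.0766 × 21 = 43.61 → 44 items

44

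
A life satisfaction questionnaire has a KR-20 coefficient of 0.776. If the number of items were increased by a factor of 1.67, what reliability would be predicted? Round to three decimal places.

Apply the Spearman-Brown prophecy formula, r' = nr / [1 + (n − 1)r]:
r_new = (1.67 × 0.776) / (1 + (1.67 − 1) × 0.776)
r_new = 1.2959 / 1.5199 ≈ 0.8526

0.853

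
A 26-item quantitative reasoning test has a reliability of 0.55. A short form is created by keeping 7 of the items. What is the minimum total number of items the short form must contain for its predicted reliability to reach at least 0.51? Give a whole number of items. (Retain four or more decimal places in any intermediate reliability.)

Short-form reliability: n = 7/26 = 0.2692; r_7 = n·r/(1+(n−1)r) ≈ 0.2476
Then solve for n' with r_old = 0.2476, r_target = 0.51: n' = 0.51(1 − 0.2476)/[0.2476(1 − 0.51)] = 3.1628
Total items = 3.1628 × 7 = 22.14, rounded up to 23.

23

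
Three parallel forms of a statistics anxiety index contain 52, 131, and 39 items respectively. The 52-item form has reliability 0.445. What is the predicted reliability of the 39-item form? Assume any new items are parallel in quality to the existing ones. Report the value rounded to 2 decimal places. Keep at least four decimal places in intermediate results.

Only the ratio of lengths matters: n = 39/52 = 0.7500
r_{39} = n·r / (1 + (n − 1)·r) = 0.3337 / 0.8888 ≈ 0.3755

0.38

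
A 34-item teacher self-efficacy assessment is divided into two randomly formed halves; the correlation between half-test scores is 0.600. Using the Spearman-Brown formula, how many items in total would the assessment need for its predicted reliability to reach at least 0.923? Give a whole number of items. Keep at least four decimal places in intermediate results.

136

r_full = 2(0.600)/(1 + 0.600) = 0.7500
n = r_tgt(1 − r_full) / [r_full(1 − r_tgt)] = 0.923 × 0.2500 / (0.7500 × 0.077) ≈ 3.9957
Required items = 3.9957 × 34 = 135.85, so 136 items.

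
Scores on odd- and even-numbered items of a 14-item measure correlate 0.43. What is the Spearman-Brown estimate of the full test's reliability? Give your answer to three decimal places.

0.601

The full test is twice the length of either half (n = 2).
r_full = 2r_hh / (1 + r_hh) = 2 × 0.43 / (1 + 0.43)
r_full = 0.8600 / 1.4300 ≈ 0.6014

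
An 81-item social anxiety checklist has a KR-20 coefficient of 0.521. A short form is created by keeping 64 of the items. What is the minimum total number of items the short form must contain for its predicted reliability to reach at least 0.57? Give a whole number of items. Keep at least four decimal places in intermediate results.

99

First, r for the 64-item form: n = 64/81 = 0.7901, so r_64 = 0.7901·0.521/(1 + (0.7901 − 1)·0.521) = 0.4622
Length factor from the short form to reach 0.57: n' = 0.57(1 − 0.4622) / [0.4622(1 − 0.57)] ≈ 1.5424
Total items = 1.5424 × 64 = 98.71, rounded up to 99.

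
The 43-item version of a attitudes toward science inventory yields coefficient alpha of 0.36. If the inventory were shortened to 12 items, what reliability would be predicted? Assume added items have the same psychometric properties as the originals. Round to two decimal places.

Length ratio n = 12/43 = 0.2791
r_new = (0.2791 × 0.36) / (1 + (0.2791 − 1) × 0.36)
     = 0.1005 / 0.7405 = 0.1357

0.14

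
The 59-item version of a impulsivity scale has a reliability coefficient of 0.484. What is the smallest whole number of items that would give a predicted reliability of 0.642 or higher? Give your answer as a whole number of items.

n = 0.642(1 − 0.484) / [0.484(1 − 0.642)]
  = 0.331272 / 0.173272 = 1.9119
So the test needs 1.9119 × 59 ≈ 112.80 items; rounding up, 113.

113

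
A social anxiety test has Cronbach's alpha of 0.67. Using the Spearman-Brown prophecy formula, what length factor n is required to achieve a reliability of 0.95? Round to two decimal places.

n = [0.95 × 0.33] / [0.67 × 0.05]
n = 0.3135 / 0.0335 ≈ 9.3582

9.36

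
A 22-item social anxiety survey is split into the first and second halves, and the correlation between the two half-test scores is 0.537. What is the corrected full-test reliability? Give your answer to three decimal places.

r_full = 2r_hh / (1 + r_hh) = 2 × 0.537 / (1 + 0.537)
r_full = 1.0740 / 1.5370 ≈ 0.6988

0.699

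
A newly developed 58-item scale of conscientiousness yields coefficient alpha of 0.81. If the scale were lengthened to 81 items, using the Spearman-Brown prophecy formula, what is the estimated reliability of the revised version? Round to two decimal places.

n = 81/58 = 1.3966
By Spearman-Brown, r_new = n r / (1 + (n − 1) r).
r_new = 1.3966·0.81 / [1 + (1.3966 − 1)·0.81]
r_new = 1.1312 / 1.3212 ≈ 0.8562

0.86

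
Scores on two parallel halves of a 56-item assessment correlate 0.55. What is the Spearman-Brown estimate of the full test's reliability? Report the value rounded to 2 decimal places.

0.71

r_full = 2r_hh / (1 + r_hh) = 2 × 0.55 / (1 + 0.55)
r_full = 1.1000 / 1.5500 ≈ 0.7097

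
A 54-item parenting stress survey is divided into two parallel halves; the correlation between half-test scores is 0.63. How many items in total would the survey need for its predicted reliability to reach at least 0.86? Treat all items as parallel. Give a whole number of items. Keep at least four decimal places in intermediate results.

98

r_full = 2(0.63)/(1 + 0.63) = 0.7730
Solve Spearman-Brown for n: n = 0.86(1 − 0.7730) / [0.7730(1 − 0.86)] = 1.8039
Required items = 1.8039 × 54 = 97.41, so 98 items.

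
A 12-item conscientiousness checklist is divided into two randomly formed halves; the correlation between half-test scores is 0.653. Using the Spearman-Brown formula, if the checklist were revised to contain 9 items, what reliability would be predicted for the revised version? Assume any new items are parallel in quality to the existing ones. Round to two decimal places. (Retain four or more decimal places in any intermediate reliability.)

0.74

Spearman-Brown correction (n = 2): r_full = 2·0.653/(1 + 0.653) = 0.7901
Length factor from 12 to 9 items: n = 9/12 = 0.7500
r_new = n·r_full / (1 + (n − 1)·r_full) = 0.5926 / 0.8025 ≈ 0.7384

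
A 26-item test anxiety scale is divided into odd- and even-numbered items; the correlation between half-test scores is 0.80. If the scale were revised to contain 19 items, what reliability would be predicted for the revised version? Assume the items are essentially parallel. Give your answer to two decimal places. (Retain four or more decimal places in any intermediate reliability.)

Spearman-Brown correction (n = 2): r_full = 2·0.80/(1 + 0.80) = 0.8889
Then adjust to 19 items: n = 19/26 = 0.7308
r_new = n·r_full / (1 + (n − 1)·r_full) = 0.6496 / 0.7607 ≈ 0.8540

0.85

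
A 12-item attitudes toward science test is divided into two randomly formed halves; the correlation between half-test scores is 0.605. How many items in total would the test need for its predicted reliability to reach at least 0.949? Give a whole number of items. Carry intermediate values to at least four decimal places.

73

Corrected full-test reliability: r_full = 2 × 0.605 / (1 + 0.605) ≈ 0.7539
Solve Spearman-Brown for n: n = 0.949(1 − 0.7539) / [0.7539(1 − 0.949)] = 6.0743
Items = 6.0743 × 12 ≈ 72.89 → 73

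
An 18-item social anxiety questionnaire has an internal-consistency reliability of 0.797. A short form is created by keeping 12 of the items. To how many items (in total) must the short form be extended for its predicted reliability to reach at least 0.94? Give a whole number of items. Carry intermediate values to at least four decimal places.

72

First, r for the 12-item form: n = 12/18 = 0.6667, so r_12 = 0.6667·0.797/(1 + (0.6667 − 1)·0.797) = 0.7236
Then solve for n' with r_old = 0.7236, r_target = 0.94: n' = 0.94(1 − 0.7236)/[0.7236(1 − 0.94)] = 5.9843
Items = 5.9843 × 12 ≈ 71.81 → 72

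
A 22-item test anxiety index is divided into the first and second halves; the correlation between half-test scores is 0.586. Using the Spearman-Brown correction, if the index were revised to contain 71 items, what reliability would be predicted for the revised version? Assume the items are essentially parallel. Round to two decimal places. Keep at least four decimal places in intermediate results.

First correct the split-half correlation to full-test reliability: r_full = 2 × 0.586 / (1 + 0.586) ≈ 0.7390
Length factor from 22 to 71 items: n = 71/22 = 3.2273
r_new = n·r_full / (1 + (n − 1)·r_full) = 2.3850 / 2.6460 ≈ 0.9014

0.90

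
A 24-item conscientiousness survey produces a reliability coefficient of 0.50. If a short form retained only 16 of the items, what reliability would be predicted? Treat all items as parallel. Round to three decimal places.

0.400

Length ratio n = 16/24 = 0.6667
Spearman-Brown: r_new = n·r / (1 + (n − 1)·r)
r_new = (0.6667 × 0.50) / (1 + (0.6667 − 1) × 0.50)
     = 0.3333 / 0.8334 = 0.3999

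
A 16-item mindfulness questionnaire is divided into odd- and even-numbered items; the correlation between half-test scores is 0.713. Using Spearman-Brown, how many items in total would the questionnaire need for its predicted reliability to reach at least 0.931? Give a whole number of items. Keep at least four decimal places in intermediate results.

Corrected full-test reliability: r_full = 2 × 0.713 / (1 + 0.713) ≈ 0.8325
Solve Spearman-Brown for n: n = 0.931(1 − 0.8325) / [0.8325(1 − 0.931)] = 2.7148
Required items = 2.7148 × 16 = 43.44, so 44 items.

44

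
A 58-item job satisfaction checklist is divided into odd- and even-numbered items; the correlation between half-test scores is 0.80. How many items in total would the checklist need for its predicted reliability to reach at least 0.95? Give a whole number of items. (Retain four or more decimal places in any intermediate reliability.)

138

Corrected full-test reliability: r_full = 2 × 0.80 / (1 + 0.80) ≈ 0.8889
n = r_tgt(1 − r_full) / [r_full(1 − r_tgt)] = 0.95 × 0.1111 / (0.8889 × 0.05) ≈ 2.3747
Required items = 2.3747 × 58 = 137.73, so 138 items.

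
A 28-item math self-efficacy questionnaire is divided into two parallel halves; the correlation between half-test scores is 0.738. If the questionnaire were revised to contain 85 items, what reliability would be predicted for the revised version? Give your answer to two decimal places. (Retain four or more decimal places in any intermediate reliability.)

Spearman-Brown correction (n = 2): r_full = 2·0.738/(1 + 0.738) = 0.8493
Length factor from 28 to 85 items: n = 85/28 = 3.0357
r_new = n·r_full / (1 + (n − 1)·r_full) = 2.5782 / 2.7289 ≈ 0.9448

0.94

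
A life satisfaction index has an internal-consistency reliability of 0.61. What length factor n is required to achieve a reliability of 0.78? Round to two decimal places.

2.27

Spearman-Brown solved for the length factor n:
n = r_target (1 − r_old) / [ r_old (1 − r_target) ]
n = 0.78(1 − 0.61) / [0.61(1 − 0.78)]
  = 0.3042 / 0.1342 = 2.2668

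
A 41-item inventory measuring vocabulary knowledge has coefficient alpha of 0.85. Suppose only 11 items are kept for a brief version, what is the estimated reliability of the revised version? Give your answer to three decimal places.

n = 11/41 = 0.2683
Spearman-Brown: r_new = n·r / (1 + (n − 1)·r)
r_new = (0.2683 × 0.85) / (1 + (0.2683 − 1) × 0.85)
     = 0.2281 / 0.3781 = 0.6033

0.603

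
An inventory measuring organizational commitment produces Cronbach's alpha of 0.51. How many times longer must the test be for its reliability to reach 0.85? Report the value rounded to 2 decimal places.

Spearman-Brown solved for the length factor n:
n = r*(1 − r) / [ r (1 − r*) ]
n = [0.85 × 0.49] / [0.51 × 0.15]
n = 0.4165 / 0.0765 ≈ 5.4444

5.44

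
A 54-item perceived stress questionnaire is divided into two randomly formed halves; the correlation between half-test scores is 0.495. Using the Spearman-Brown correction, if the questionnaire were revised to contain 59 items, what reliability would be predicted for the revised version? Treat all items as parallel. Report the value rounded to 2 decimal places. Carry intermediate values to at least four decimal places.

0.68

Full-test reliability from the split-half r: r_full = 2(0.495)/(1 + 0.495) = 0.6622
Length factor from 54 to 59 items: n = 59/54 = 1.0926
r_new = n·r_full / (1 + (n − 1)·r_full) = 0.7235 / 1.0613 ≈ 0.6817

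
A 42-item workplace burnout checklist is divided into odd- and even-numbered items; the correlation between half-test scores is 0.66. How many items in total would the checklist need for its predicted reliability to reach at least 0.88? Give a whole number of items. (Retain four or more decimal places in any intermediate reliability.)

Corrected full-test reliability: r_full = 2 × 0.66 / (1 + 0.66) ≈ 0.7952
n = r_tgt(1 − r_full) / [r_full(1 − r_tgt)] = 0.88 × 0.2048 / (0.7952 × 0.12) ≈ 1.8887
Required items = 1.8887 × 42 = 79.33, so 80 items.

80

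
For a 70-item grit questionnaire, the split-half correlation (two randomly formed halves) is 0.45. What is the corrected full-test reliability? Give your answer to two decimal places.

0.62

r_full = 2(0.45) / (1 + 0.45)
r_full = 0.9000 / 1.4500 ≈ 0.6207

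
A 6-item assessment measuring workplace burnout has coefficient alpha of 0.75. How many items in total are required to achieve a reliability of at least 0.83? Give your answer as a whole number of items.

n = [0.83 × 0.25] / [0.75 × 0.17]
n = 0.2075 / 0.1275 ≈ 1.6275
1.6275 × 6 = 9.77 → 10 items

10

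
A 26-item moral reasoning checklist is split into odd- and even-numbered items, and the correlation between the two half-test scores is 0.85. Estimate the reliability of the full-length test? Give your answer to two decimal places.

r_full = 2(0.85) / (1 + 0.85)
r_full = 1.7000 / 1.8500 ≈ 0.9189

0.92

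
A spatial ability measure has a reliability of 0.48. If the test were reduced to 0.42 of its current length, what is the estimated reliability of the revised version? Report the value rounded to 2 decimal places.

By Spearman-Brown, r_new = n r / (1 + (n − 1) r).
r_new = (0.42 × 0.48) / (1 + (0.42 − 1) × 0.48)
     = 0.2016 / 0.7216 = 0.2794

0.28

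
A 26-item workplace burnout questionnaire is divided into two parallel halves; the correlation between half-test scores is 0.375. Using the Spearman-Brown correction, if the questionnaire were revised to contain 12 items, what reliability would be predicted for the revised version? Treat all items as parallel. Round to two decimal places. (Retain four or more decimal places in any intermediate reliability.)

Spearman-Brown correction (n = 2): r_full = 2·0.375/(1 + 0.375) = 0.5455
Then adjust to 12 items: n = 12/26 = 0.4615
r_new = n·r_full / (1 + (n − 1)·r_full) = 0.2517 / 0.7062 ≈ 0.3564

0.36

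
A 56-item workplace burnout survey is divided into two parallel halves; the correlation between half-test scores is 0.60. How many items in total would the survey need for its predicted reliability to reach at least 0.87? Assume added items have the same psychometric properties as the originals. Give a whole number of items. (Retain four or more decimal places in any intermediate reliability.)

125

r_full = 2(0.60)/(1 + 0.60) = 0.7500
Solve Spearman-Brown for n: n = 0.87(1 − 0.7500) / [0.7500(1 − 0.87)] = 2.2308
Required items = 2.2308 × 56 = 124.92, so 125 items.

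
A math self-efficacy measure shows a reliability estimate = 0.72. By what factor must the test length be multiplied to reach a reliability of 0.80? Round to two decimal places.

Rearranging the Spearman-Brown formula for n,
n = r*(1 − r) / [ r (1 − r*) ]
n = 0.80 × (1 − 0.72) / [ 0.72 × (1 − 0.80) ]
  = 0.2240 / 0.1440 = 1.5556

1.56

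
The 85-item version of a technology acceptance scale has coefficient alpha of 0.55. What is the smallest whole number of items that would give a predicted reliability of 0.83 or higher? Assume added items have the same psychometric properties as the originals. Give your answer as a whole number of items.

Spearman-Brown solved for the length factor n:
n = r*(1 − r) / [ r (1 − r*) ]
n = [0.83 × 0.45] / [0.55 × 0.17]
  = 0.3735 / 0.0935 = 3.9947
3.9947 × 85 = 339.55 → 340 items

340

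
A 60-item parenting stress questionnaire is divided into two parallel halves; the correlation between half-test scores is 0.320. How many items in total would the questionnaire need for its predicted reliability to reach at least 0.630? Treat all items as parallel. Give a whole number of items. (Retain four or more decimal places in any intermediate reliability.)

r_full = 2(0.320)/(1 + 0.320) = 0.4848
Solve Spearman-Brown for n: n = 0.630(1 − 0.4848) / [0.4848(1 − 0.630)] = 1.8095
Required items = 1.8095 × 60 = 108.57, so 109 items.

109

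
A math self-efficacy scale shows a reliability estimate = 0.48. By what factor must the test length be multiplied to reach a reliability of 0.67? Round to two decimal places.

Invert Spearman-Brown to solve for n:
n = r_target (1 − r_old) / [ r_old (1 − r_target) ]
n = 0.67(1 − 0.48) / [0.48(1 − 0.67)]
  = 0.3484 / 0.1584 = 2.1995

2.20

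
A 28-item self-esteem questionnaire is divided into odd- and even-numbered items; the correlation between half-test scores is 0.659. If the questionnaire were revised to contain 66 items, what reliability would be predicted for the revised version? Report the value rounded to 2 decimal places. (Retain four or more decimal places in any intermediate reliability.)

0.90

First correct the split-half correlation to full-test reliability: r_full = 2 × 0.659 / (1 + 0.659) ≈ 0.7945
Then adjust to 66 items: n = 66/28 = 2.3571
r_new = n·r_full / (1 + (n − 1)·r_full) = 1.8727 / 2.0782 ≈ 0.9011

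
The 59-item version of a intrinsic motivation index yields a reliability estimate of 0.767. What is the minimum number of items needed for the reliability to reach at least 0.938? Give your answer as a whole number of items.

272

Rearranging the Spearman-Brown formula for n,
n = r*(1 − r) / [ r (1 − r*) ]
n = 0.938 × (1 − 0.767) / [ 0.767 × (1 − 0.938) ]
  = 0.218554 / 0.047554 = 4.5959
So the test needs 4.5959 × 59 ≈ 271.16 items; rounding up, 272.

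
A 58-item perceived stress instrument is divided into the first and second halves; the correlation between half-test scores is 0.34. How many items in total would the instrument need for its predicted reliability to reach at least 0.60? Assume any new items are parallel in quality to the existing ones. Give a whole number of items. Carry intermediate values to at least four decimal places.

85

Corrected full-test reliability: r_full = 2 × 0.34 / (1 + 0.34) ≈ 0.5075
n = r_tgt(1 − r_full) / [r_full(1 − r_tgt)] = 0.60 × 0.4925 / (0.5075 × 0.40) ≈ 1.4557
Items = 1.4557 × 58 ≈ 84.43 → 85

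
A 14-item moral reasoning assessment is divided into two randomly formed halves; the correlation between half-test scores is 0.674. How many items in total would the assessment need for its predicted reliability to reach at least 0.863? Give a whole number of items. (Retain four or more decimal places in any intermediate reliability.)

r_full = 2(0.674)/(1 + 0.674) = 0.8053
n = r_tgt(1 − r_full) / [r_full(1 − r_tgt)] = 0.863 × 0.1947 / (0.8053 × 0.137) ≈ 1.5230
Items = 1.5230 × 14 ≈ 21.32 → 22

22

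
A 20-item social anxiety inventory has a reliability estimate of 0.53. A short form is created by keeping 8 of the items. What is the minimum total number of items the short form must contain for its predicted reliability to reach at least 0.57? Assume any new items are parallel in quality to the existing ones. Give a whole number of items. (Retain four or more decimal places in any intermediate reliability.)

24

First, r for the 8-item form: n = 8/20 = 0.4000, so r_8 = 0.4000·0.53/(1 + (0.4000 − 1)·0.53) = 0.3109
Then solve for n' with r_old = 0.3109, r_target = 0.57: n' = 0.57(1 − 0.3109)/[0.3109(1 − 0.57)] = 2.9381
Total items = 2.9381 × 8 = 23.50, rounded up to 24.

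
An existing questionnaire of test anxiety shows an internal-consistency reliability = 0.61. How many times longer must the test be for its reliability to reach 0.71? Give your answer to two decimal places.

n = 0.71 × (1 − 0.61) / [ 0.61 × (1 − 0.71) ]
  = 0.2769 / 0.1769 = 1.5653

1.57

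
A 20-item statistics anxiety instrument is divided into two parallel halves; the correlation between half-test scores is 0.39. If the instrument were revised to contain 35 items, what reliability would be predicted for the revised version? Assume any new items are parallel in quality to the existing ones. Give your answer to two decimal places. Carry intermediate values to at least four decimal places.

Full-test reliability from the split-half r: r_full = 2(0.39)/(1 + 0.39) = 0.5612
Then adjust to 35 items: n = 35/20 = 1.7500
r_new = n·r_full / (1 + (n − 1)·r_full) = 0.9821 / 1.4209 ≈ 0.6912

0.69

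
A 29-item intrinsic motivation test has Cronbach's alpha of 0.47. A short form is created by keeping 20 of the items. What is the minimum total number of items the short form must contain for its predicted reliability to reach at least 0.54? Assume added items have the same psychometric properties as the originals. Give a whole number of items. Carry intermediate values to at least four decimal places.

39

Short-form reliability: n = 20/29 = 0.6897; r_20 = n·r/(1+(n−1)r) ≈ 0.3795
Then solve for n' with r_old = 0.3795, r_target = 0.54: n' = 0.54(1 − 0.3795)/[0.3795(1 − 0.54)] = 1.9194
Total items = 1.9194 × 20 = 38.39, rounded up to 39.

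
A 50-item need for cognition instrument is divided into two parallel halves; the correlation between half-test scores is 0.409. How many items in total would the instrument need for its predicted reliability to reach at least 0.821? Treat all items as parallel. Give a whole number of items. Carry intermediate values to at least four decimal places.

Corrected full-test reliability: r_full = 2 × 0.409 / (1 + 0.409) ≈ 0.5806
Solve Spearman-Brown for n: n = 0.821(1 − 0.5806) / [0.5806(1 − 0.821)] = 3.3132
Required items = 3.3132 × 50 = 165.66, so 166 items.

166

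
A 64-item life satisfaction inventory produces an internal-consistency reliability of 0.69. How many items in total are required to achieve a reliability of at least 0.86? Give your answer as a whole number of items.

177

Invert Spearman-Brown to solve for n:
n = r_target (1 − r_old) / [ r_old (1 − r_target) ]
n = [0.86 × 0.31] / [0.69 × 0.14]
  = 0.2666 / 0.0966 = 2.7598
So the test needs 2.7598 × 64 ≈ 176.63 items; rounding up, 177.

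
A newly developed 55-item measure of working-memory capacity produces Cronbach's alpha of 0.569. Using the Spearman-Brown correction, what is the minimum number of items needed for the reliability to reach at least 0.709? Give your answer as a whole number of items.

n = 0.709(1 − 0.569) / [0.569(1 − 0.709)]
n = 0.305579 / 0.165579 ≈ 1.8455
So the test needs 1.8455 × 55 ≈ 101.50 items; rounding up, 102.

102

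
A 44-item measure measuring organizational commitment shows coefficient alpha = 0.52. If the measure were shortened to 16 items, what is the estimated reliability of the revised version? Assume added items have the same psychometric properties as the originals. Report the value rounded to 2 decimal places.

0.28

n = 16/44 = 0.3636
Spearman-Brown: r_new = n·r / (1 + (n − 1)·r)
r_new = (0.3636 × 0.52) / (1 + (0.3636 − 1) × 0.52)
r_new = 0.1891 / 0.6691 ≈ 0.2826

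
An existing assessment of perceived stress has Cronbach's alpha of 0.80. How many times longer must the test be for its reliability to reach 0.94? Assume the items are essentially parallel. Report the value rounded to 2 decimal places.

Spearman-Brown solved for the length factor n:
n = r_target (1 − r_old) / [ r_old (1 − r_target) ]
n = [0.94 × 0.20] / [0.80 × 0.06]
  = 0.1880 / 0.0480 = 3.9167

3.92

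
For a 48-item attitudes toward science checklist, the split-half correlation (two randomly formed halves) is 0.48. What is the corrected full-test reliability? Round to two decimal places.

0.65

Each half is half the length of the full test, so the full test is n = 2 times a half.
r_full = 2(0.48) / (1 + 0.48)
       = 0.9600 / 1.4800 = 0.6486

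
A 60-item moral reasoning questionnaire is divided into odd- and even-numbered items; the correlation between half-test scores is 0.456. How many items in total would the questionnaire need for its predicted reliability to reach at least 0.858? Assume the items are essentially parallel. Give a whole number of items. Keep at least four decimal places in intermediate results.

r_full = 2(0.456)/(1 + 0.456) = 0.6264
Solve Spearman-Brown for n: n = 0.858(1 − 0.6264) / [0.6264(1 − 0.858)] = 3.6037
Items = 3.6037 × 60 ≈ 216.22 → 217

217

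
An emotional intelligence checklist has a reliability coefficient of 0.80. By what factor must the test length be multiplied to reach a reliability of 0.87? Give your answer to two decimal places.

1.67

n = 0.87 × (1 − 0.80) / [ 0.80 × (1 − 0.87) ]
n = 0.1740 / 0.1040 ≈ 1.6731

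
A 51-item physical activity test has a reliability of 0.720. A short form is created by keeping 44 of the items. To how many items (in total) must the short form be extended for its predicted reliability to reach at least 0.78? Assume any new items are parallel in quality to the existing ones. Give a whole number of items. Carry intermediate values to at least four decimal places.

71

Short-form reliability: n = 44/51 = 0.8627; r_44 = n·r/(1+(n−1)r) ≈ 0.6893
Length factor from the short form to reach 0.78: n' = 0.78(1 − 0.6893) / [0.6893(1 − 0.78)] ≈ 1.5981
Total items = 1.5981 × 44 = 70.32, rounded up to 71.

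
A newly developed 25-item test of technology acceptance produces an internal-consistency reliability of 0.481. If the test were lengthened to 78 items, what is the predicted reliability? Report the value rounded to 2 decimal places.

Length ratio n = 78/25 = 3.12
Spearman-Brown: r_new = n·r / (1 + (n − 1)·r)
r_new = 3.12·0.481 / [1 + (3.12 − 1)·0.481]
     = 1.5007 / 2.0197 = 0.7430

0.74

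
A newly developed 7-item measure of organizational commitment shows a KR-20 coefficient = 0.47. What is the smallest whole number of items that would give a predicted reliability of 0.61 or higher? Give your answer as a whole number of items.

13

Invert Spearman-Brown to solve for n:
n = r_target (1 − r_old) / [ r_old (1 − r_target) ]
n = 0.61 × (1 − 0.47) / [ 0.47 × (1 − 0.61) ]
  = 0.3233 / 0.1833 = 1.7638
So the test needs 1.7638 × 7 ≈ 12.35 items; rounding up, 13.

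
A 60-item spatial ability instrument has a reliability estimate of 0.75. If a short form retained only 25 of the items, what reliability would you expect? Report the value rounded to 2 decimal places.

0.56

n = 25/60 = 0.4167
r_new = (0.4167 × 0.75) / (1 + (0.4167 − 1) × 0.75)
     = 0.3125 / 0.5625 = 0.5556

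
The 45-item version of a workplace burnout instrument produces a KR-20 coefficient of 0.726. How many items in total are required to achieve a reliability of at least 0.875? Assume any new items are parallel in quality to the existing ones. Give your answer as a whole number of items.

119

Spearman-Brown solved for the length factor n:
n = r_target (1 − r_old) / [ r_old (1 − r_target) ]
n = [0.875 × 0.274] / [0.726 × 0.125]
n = 0.239750 / 0.090750 ≈ 2.6419
Items needed = n × 45 = 2.6419 × 45 ≈ 118.89 → round up to 119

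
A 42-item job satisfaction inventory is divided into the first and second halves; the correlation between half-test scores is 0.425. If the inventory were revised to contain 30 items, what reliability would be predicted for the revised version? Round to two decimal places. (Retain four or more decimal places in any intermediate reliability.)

0.51

Spearman-Brown correction (n = 2): r_full = 2·0.425/(1 + 0.425) = 0.5965
Length factor from 42 to 30 items: n = 30/42 = 0.7143
r_new = n·r_full / (1 + (n − 1)·r_full) = 0.4261 / 0.8296 ≈ 0.5136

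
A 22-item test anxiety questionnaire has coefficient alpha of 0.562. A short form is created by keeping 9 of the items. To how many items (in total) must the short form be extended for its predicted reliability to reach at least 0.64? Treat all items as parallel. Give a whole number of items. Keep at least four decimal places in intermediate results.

31

Short-form reliability: n = 9/22 = 0.4091; r_9 = n·r/(1+(n−1)r) ≈ 0.3442
Length factor from the short form to reach 0.64: n' = 0.64(1 − 0.3442) / [0.3442(1 − 0.64)] ≈ 3.3872
Total items = 3.3872 × 9 = 30.48, rounded up to 31.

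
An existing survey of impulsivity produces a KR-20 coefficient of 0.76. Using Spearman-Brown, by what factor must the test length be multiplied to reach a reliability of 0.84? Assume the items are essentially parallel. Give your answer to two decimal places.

Invert Spearman-Brown to solve for n:
n = r*(1 − r) / [ r (1 − r*) ]
n = 0.84(1 − 0.76) / [0.76(1 − 0.84)]
  = 0.2016 / 0.1216 = 1.6579

1.66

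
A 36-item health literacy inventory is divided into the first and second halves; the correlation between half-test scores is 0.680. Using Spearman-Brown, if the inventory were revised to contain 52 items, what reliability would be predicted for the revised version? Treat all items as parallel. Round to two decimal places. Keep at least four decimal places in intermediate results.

0.86

Spearman-Brown correction (n = 2): r_full = 2·0.680/(1 + 0.680) = 0.8095
Length factor from 36 to 52 items: n = 52/36 = 1.4444
r_new = n·r_full / (1 + (n − 1)·r_full) = 1.1692 / 1.3597 ≈ 0.8599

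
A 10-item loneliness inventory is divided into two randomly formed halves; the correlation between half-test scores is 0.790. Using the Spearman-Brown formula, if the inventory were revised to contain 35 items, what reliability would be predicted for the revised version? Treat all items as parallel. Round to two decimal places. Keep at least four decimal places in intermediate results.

Spearman-Brown correction (n = 2): r_full = 2·0.790/(1 + 0.790) = 0.8827
Then adjust to 35 items: n = 35/10 = 3.5000
r_new = n·r_full / (1 + (n − 1)·r_full) = 3.0895 / 3.2067 ≈ 0.9635

0.96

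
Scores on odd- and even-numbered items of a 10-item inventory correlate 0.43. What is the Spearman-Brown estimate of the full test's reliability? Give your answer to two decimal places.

r_full = 2r_hh / (1 + r_hh) = 2 × 0.43 / (1 + 0.43)
       = 0.8600 / 1.4300 = 0.6014

0.60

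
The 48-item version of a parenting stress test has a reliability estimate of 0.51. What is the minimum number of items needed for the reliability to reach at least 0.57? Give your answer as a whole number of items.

n = 0.57 × (1 − 0.51) / [ 0.51 × (1 − 0.57) ]
  = 0.2793 / 0.2193 = 1.2736
Items needed = n × 48 = 1.2736 × 48 ≈ 61.13 → round up to 62

62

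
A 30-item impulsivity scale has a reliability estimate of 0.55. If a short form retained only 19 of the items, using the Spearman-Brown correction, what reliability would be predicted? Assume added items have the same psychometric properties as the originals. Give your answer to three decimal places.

0.436

The new length is 19/30 = 0.6333 times the old.
r_new = (0.6333 × 0.55) / (1 + (0.6333 − 1) × 0.55)
r_new = 0.3483 / 0.7983 ≈ 0.4363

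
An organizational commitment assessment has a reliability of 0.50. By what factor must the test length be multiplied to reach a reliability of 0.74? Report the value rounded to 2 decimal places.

n = 0.74 × (1 − 0.50) / [ 0.50 × (1 − 0.74) ]
  = 0.3700 / 0.1300 = 2.8462

2.85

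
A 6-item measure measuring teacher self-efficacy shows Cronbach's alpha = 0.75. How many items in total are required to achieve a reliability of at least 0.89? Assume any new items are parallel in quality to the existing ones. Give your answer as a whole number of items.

17

n = 0.89 × (1 − 0.75) / [ 0.75 × (1 − 0.89) ]
n = 0.2225 / 0.0825 ≈ 2.6970
So the test needs 2.6970 × 6 ≈ 16.18 items; rounding up, 17.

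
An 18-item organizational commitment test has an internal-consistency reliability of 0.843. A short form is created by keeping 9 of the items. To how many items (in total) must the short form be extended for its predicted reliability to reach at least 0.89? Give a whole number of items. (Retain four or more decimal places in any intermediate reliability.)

28

First, r for the 9-item form: n = 9/18 = 0.5000, so r_9 = 0.5000·0.843/(1 + (0.5000 − 1)·0.843) = 0.7286
Length factor from the short form to reach 0.89: n' = 0.89(1 − 0.7286) / [0.7286(1 − 0.89)] ≈ 3.0138
Items = 3.0138 × 9 ≈ 27.12 → 28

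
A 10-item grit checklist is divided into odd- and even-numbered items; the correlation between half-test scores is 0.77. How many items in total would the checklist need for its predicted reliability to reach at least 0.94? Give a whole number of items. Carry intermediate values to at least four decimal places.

24

Corrected full-test reliability: r_full = 2 × 0.77 / (1 + 0.77) ≈ 0.8701
n = r_tgt(1 − r_full) / [r_full(1 − r_tgt)] = 0.94 × 0.1299 / (0.8701 × 0.06) ≈ 2.3389
Items = 2.3389 × 10 ≈ 23.39 → 24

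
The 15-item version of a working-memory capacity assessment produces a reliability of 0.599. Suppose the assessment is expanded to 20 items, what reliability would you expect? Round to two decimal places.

0.67

The new length is 20/15 = 1.3333 times the old.
Apply the Spearman-Brown prophecy formula, r' = nr / [1 + (n − 1)r]:
r_new = 1.3333·0.599 / [1 + (1.3333 − 1)·0.599]
r_new = 0.7986 / 1.1996 ≈ 0.6657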